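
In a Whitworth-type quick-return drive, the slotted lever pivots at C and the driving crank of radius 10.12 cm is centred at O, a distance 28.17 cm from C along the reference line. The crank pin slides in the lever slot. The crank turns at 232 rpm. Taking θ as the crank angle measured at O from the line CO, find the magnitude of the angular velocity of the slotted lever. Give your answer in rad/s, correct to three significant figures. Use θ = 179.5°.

13.6

ω = 24.29 rad/s (from 232 rpm).
Crank pin A relative to C: A = (d + r cosθ, r sinθ); lever angle φ = atan2(r sinθ, d + r cosθ).
Differentiating tanφ: φ̇ = rω(d cosθ + r)/(d² + r² + 2dr cosθ).
d² + r² + 2dr cosθ = |CA|² = 0.0325824 m²;  d cosθ + r = -0.18049 m.
|ω_lever| = |0.1012·24.29·-0.18049| / 0.0325824 = 13.62 rad/s.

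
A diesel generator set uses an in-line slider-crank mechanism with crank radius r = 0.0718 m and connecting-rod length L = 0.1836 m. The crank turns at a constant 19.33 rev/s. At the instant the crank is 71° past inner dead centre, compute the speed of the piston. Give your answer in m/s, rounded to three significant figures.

ω = 2π·19.3 = 121.5 rad/s
For an in-line slider-crank, x = r cosθ + √(L² − r² sin²θ), so v = −rω sinθ·[1 + r cosθ/√(L² − r² sin²θ)].
With r = 0.0718 m, L = 0.1836 m, θ = 71°: √(L² − r² sin²θ) = 0.17059 m.
v = −0.0718·121.5·0.94552·[1 + 0.0718·0.32557/0.17059] = -9.3752 m/s.
|v| = 9.3752 m/s.

9.38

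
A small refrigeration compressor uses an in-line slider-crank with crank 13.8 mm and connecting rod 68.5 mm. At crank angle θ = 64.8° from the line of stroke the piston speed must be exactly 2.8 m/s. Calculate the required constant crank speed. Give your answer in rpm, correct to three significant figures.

1970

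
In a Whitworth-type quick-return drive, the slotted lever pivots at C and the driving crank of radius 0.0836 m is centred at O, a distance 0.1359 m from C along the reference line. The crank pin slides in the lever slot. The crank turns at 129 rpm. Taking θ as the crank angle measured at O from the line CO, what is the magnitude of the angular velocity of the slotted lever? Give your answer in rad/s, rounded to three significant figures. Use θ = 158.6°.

ω = 13.51 rad/s (from 129 rpm).
Crank pin A relative to C: A = (d + r cosθ, r sinθ); lever angle φ = atan2(r sinθ, d + r cosθ).
Differentiating tanφ: φ̇ = rω(d cosθ + r)/(d² + r² + 2dr cosθ).
d² + r² + 2dr cosθ = |CA|² = 0.00430187 m²;  d cosθ + r = -0.04293 m.
|ω_lever| = |0.0836·13.51·-0.04293| / 0.00430187 = 11.27 rad/s.

11.3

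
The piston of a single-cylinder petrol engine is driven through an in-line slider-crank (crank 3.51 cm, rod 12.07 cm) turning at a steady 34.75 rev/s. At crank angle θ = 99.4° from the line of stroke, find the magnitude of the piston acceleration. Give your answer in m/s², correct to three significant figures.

753

ω = 2π·34.8 = 218.3 rad/s
x(θ) = r cosθ + √(L² − r² sin²θ); with ω constant, a = ω²·d²x/dθ².
d²x/dθ² = −r cosθ − r²(cos2θ)/√u − r⁴ sin²2θ/(4u^{3/2}),  u = L² − r² sin²θ = 0.0133693 m².
Substituting r = 0.0351 m, L = 0.1207 m, θ = 99.4°: d²x/dθ² = +0.015794 m.
a = ω²·d²x/dθ² = (218.3)²·(+0.015794) = +752.94 m/s²;  |a| = 752.94 m/s².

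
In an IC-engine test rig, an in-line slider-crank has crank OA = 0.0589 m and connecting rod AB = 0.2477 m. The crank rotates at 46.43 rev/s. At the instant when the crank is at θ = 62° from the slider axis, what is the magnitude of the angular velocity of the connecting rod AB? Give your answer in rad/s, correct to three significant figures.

ω = 291.7 rad/s (converted from 46.43 rev/s).
The rod makes angle φ with the slider axis where L sinφ = r sinθ; differentiating, L cosφ·φ̇ = r ω cosθ.
L cosφ = √(L² − r² sin²θ) = 0.24218 m.
|ω_rod| = r ω |cosθ| / √(L² − r² sin²θ) = 0.0589·291.7·0.46947/0.24218 = 33.309 rad/s.

33.3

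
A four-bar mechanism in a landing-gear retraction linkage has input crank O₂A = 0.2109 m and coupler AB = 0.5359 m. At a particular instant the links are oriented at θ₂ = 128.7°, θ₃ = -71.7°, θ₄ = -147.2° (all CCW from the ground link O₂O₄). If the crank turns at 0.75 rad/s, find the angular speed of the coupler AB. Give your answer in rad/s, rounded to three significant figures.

ω₂ = 0.75 rad/s
Differentiating the loop-closure r₂e^{iθ₂}+r₃e^{iθ₃}=r₁+r₄e^{iθ₄} gives r₂ω₂e^{iθ₂}+r₃ω₃e^{iθ₃}=r₄ω₄e^{iθ₄}.
Eliminating the other unknown: ω₃ = r₂ω₂ sin(θ₄−θ₂) / [r₃ sin(θ₃−θ₄)].
Numerator sine = +0.99470; denominator sine = +0.96815.
Result = 0.2109·0.75·(+0.99470) / (0.5359·(+0.96815)) = +0.30325 rad/s; magnitude 0.30325 rad/s.

0.303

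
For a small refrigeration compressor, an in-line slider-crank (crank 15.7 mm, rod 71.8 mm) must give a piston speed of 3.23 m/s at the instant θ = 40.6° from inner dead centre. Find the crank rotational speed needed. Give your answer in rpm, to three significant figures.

For an in-line slider-crank, |v_piston| = rω|sinθ|·[1 + r cosθ/√(L² − r² sin²θ)].
With r = 0.0157 m, L = 0.0718 m, θ = 40.6°: the bracketed kinematic factor |dx/dθ| = 0.011931 m.
ω = v/|dx/dθ| = 3.23/0.011931 = 270.73 rad/s.
N = 60ω/(2π) = 2585.2 rpm.

2590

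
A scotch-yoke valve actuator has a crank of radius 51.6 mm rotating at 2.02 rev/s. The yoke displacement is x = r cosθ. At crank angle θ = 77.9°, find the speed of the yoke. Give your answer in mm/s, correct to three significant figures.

ω = 12.69 rad/s (from 2.02 rev/s).
x = r cosθ ⇒ ẋ = −rω sinθ.
|v| = rω|sinθ| = 0.0516·12.69·|sin 77.9°| = 0.64036 m/s = 640.36 mm/s.

640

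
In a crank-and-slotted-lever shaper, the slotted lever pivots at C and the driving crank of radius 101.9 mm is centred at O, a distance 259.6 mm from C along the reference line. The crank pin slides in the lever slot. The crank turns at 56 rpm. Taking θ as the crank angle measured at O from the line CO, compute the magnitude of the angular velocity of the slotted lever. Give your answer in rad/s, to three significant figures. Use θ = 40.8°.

1.51

ω = 5.864 rad/s (from 56 rpm).
Crank pin A relative to C: A = (d + r cosθ, r sinθ); lever angle φ = atan2(r sinθ, d + r cosθ).
Differentiating tanφ: φ̇ = rω(d cosθ + r)/(d² + r² + 2dr cosθ).
d² + r² + 2dr cosθ = |CA|² = 0.117826 m²;  d cosθ + r = +0.29842 m.
|ω_lever| = |0.1019·5.864·+0.29842| / 0.117826 = 1.5135 rad/s.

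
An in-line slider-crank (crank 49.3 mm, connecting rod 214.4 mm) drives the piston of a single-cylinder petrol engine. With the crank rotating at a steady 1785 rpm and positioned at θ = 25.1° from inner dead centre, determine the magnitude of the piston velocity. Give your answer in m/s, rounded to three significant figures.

4.73

ω = 2π·1785/60 = 186.9 rad/s
For an in-line slider-crank, x = r cosθ + √(L² − r² sin²θ), so v = −rω sinθ·[1 + r cosθ/√(L² − r² sin²θ)].
With r = 0.0493 m, L = 0.2144 m, θ = 25.1°: √(L² − r² sin²θ) = 0.21338 m.
v = −0.0493·186.9·0.42420·[1 + 0.0493·0.90557/0.21338] = -4.7271 m/s.
|v| = 4.7271 m/s.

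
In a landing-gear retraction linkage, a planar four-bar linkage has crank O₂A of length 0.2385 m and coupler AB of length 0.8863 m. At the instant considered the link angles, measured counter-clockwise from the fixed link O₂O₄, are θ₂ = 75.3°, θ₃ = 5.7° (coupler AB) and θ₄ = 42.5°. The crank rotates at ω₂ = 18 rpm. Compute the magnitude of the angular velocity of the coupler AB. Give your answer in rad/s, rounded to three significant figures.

ω₂ = 1.885 rad/s (from 18 rpm).
Differentiating the loop-closure r₂e^{iθ₂}+r₃e^{iθ₃}=r₁+r₄e^{iθ₄} gives r₂ω₂e^{iθ₂}+r₃ω₃e^{iθ₃}=r₄ω₄e^{iθ₄}.
Eliminating the other unknown: ω₃ = r₂ω₂ sin(θ₄−θ₂) / [r₃ sin(θ₃−θ₄)].
Numerator sine = -0.54171; denominator sine = -0.59902.
Result = 0.2385·1.885·(-0.54171) / (0.8863·(-0.59902)) = +0.4587 rad/s; magnitude 0.4587 rad/s.

0.459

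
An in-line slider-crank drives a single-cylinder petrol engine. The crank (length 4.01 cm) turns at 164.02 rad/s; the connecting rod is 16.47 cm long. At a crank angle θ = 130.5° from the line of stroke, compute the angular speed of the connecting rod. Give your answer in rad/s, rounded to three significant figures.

ω = 164 rad/s
The rod makes angle φ with the slider axis where L sinφ = r sinθ; differentiating, L cosφ·φ̇ = r ω cosθ.
L cosφ = √(L² − r² sin²θ) = 0.16185 m.
|ω_rod| = r ω |cosθ| / √(L² − r² sin²θ) = 0.0401·164·0.64945/0.16185 = 26.392 rad/s.

26.4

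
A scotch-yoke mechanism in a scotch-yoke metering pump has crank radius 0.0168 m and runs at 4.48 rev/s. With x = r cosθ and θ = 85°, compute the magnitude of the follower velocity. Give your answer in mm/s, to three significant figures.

471

ω = 28.15 rad/s (from 4.48 rev/s).
x = r cosθ ⇒ ẋ = −rω sinθ.
|v| = rω|sinθ| = 0.0168·28.15·|sin 85°| = 0.4711 m/s = 471.1 mm/s.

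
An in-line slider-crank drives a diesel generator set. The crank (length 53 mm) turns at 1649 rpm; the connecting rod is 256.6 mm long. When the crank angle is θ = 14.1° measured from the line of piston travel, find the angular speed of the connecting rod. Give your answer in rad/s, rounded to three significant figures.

34.6

ω = 172.7 rad/s (converted from 1649 rpm).
The rod makes angle φ with the slider axis where L sinφ = r sinθ; differentiating, L cosφ·φ̇ = r ω cosθ.
L cosφ = √(L² − r² sin²θ) = 0.25627 m.
|ω_rod| = r ω |cosθ| / √(L² − r² sin²θ) = 0.053·172.7·0.96987/0.25627 = 34.636 rad/s.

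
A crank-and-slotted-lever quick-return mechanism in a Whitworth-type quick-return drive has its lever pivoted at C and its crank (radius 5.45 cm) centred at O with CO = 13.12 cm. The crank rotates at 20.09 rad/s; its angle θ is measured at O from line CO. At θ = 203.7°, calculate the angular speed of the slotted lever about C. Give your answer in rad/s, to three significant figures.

ω = 20.09 rad/s
Crank pin A relative to C: A = (d + r cosθ, r sinθ); lever angle φ = atan2(r sinθ, d + r cosθ).
Differentiating tanφ: φ̇ = rω(d cosθ + r)/(d² + r² + 2dr cosθ).
d² + r² + 2dr cosθ = |CA|² = 0.00708898 m²;  d cosθ + r = -0.065635 m.
|ω_lever| = |0.0545·20.09·-0.065635| / 0.00708898 = 10.137 rad/s.

10.1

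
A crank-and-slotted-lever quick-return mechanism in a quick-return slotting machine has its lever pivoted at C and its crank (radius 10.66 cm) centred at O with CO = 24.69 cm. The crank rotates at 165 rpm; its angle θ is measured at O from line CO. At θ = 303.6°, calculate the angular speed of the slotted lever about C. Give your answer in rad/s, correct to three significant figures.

ω = 17.28 rad/s (from 165 rpm).
Crank pin A relative to C: A = (d + r cosθ, r sinθ); lever angle φ = atan2(r sinθ, d + r cosθ).
Differentiating tanφ: φ̇ = rω(d cosθ + r)/(d² + r² + 2dr cosθ).
d² + r² + 2dr cosθ = |CA|² = 0.101453 m²;  d cosθ + r = +0.24323 m.
|ω_lever| = |0.1066·17.28·+0.24323| / 0.101453 = 4.416 rad/s.

4.42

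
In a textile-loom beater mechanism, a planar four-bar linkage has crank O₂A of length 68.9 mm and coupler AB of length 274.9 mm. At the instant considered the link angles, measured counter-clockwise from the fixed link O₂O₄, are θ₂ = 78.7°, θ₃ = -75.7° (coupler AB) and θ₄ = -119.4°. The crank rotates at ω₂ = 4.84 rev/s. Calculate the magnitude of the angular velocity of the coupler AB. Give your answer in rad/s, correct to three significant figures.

ω₂ = 30.41 rad/s (from 4.84 rev/s).
Differentiating the loop-closure r₂e^{iθ₂}+r₃e^{iθ₃}=r₁+r₄e^{iθ₄} gives r₂ω₂e^{iθ₂}+r₃ω₃e^{iθ₃}=r₄ω₄e^{iθ₄}.
Eliminating the other unknown: ω₃ = r₂ω₂ sin(θ₄−θ₂) / [r₃ sin(θ₃−θ₄)].
Numerator sine = +0.31068; denominator sine = +0.69088.
Result = 0.0689·30.41·(+0.31068) / (0.2749·(+0.69088)) = +3.4275 rad/s; magnitude 3.4275 rad/s.

3.43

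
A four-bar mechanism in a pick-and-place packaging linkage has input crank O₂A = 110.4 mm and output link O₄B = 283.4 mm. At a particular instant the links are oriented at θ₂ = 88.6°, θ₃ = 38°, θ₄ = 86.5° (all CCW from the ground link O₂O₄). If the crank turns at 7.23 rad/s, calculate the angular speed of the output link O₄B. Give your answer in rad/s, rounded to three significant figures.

2.91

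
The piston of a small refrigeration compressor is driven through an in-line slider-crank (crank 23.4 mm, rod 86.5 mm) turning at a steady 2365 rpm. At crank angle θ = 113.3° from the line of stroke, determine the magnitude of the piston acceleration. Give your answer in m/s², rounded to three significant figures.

839

ω = 2π·2365/60 = 247.7 rad/s
x(θ) = r cosθ + √(L² − r² sin²θ); with ω constant, a = ω²·d²x/dθ².
d²x/dθ² = −r cosθ − r²(cos2θ)/√u − r⁴ sin²2θ/(4u^{3/2}),  u = L² − r² sin²θ = 0.00702036 m².
Substituting r = 0.0234 m, L = 0.0865 m, θ = 113.3°: d²x/dθ² = +0.013679 m.
a = ω²·d²x/dθ² = (247.7)²·(+0.013679) = +839 m/s²;  |a| = 839 m/s².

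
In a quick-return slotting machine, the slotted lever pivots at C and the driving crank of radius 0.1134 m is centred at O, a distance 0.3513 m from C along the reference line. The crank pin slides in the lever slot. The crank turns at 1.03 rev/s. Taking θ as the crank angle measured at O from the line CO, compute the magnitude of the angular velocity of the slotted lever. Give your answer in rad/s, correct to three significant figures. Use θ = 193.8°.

ω = 6.472 rad/s (from 1.03 rev/s).
Crank pin A relative to C: A = (d + r cosθ, r sinθ); lever angle φ = atan2(r sinθ, d + r cosθ).
Differentiating tanφ: φ̇ = rω(d cosθ + r)/(d² + r² + 2dr cosθ).
d² + r² + 2dr cosθ = |CA|² = 0.0588963 m²;  d cosθ + r = -0.22776 m.
|ω_lever| = |0.1134·6.472·-0.22776| / 0.0588963 = 2.838 rad/s.

2.84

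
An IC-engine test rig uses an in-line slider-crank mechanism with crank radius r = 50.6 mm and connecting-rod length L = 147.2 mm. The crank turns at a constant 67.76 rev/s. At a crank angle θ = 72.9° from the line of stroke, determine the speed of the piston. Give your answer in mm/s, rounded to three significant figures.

22800

ω = 2π·67.8 = 425.7 rad/s
For an in-line slider-crank, x = r cosθ + √(L² − r² sin²θ), so v = −rω sinθ·[1 + r cosθ/√(L² − r² sin²θ)].
With r = 0.0506 m, L = 0.1472 m, θ = 72.9°: √(L² − r² sin²θ) = 0.13903 m.
v = −0.0506·425.7·0.95579·[1 + 0.0506·0.29404/0.13903] = -22.794 m/s.
|v| = 22.794 m/s = 22794 mm/s.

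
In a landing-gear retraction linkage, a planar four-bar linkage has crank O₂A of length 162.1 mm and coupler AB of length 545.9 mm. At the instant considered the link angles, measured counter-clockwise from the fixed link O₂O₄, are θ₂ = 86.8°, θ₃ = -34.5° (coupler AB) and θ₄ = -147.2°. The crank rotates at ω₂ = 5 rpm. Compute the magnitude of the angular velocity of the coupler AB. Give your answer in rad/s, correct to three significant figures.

ω₂ = 0.5236 rad/s (from 5 rpm).
Differentiating the loop-closure r₂e^{iθ₂}+r₃e^{iθ₃}=r₁+r₄e^{iθ₄} gives r₂ω₂e^{iθ₂}+r₃ω₃e^{iθ₃}=r₄ω₄e^{iθ₄}.
Eliminating the other unknown: ω₃ = r₂ω₂ sin(θ₄−θ₂) / [r₃ sin(θ₃−θ₄)].
Numerator sine = +0.80902; denominator sine = +0.92254.
Result = 0.1621·0.5236·(+0.80902) / (0.5459·(+0.92254)) = +0.13635 rad/s; magnitude 0.13635 rad/s.

0.136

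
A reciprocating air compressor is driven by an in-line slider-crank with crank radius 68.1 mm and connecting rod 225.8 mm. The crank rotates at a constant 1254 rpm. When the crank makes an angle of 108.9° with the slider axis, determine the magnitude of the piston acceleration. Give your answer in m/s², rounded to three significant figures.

ω = 2π·1254/60 = 131.3 rad/s
x(θ) = r cosθ + √(L² − r² sin²θ); with ω constant, a = ω²·d²x/dθ².
d²x/dθ² = −r cosθ − r²(cos2θ)/√u − r⁴ sin²2θ/(4u^{3/2}),  u = L² − r² sin²θ = 0.0468346 m².
Substituting r = 0.0681 m, L = 0.2258 m, θ = 108.9°: d²x/dθ² = +0.038792 m.
a = ω²·d²x/dθ² = (131.3)²·(+0.038792) = +668.95 m/s²;  |a| = 668.95 m/s².

669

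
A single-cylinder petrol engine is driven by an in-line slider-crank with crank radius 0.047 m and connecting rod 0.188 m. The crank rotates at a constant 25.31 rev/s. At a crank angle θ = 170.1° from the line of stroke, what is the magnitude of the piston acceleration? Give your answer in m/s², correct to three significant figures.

891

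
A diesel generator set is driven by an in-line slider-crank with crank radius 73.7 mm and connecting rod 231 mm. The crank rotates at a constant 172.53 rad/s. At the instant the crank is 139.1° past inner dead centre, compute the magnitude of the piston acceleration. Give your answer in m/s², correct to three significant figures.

1540

ω = 172.5 rad/s
x(θ) = r cosθ + √(L² − r² sin²θ); with ω constant, a = ω²·d²x/dθ².
d²x/dθ² = −r cosθ − r²(cos2θ)/√u − r⁴ sin²2θ/(4u^{3/2}),  u = L² − r² sin²θ = 0.0510325 m².
Substituting r = 0.0737 m, L = 0.231 m, θ = 139.1°: d²x/dθ² = +0.05165 m.
a = ω²·d²x/dθ² = (172.5)²·(+0.05165) = +1537.5 m/s²;  |a| = 1537.5 m/s².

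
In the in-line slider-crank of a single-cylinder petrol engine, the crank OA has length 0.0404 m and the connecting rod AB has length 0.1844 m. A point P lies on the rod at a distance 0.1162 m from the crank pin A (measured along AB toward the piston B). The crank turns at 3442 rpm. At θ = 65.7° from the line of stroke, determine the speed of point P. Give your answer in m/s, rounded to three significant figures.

14.2

ω = 360.4 rad/s.  Crank-pin speed |V_A| = rω = 14.562 m/s, perpendicular to OA.
Rod angle: sinφ = −(r/L) sinθ ⇒ φ = -11.518°; ω_rod = −rω cosθ/√(L²−r²sin²θ) = -33.165 rad/s.
V_P = V_A + ω_rod × AP, with AP = 0.1162 m along the rod.
Components: V_Px = −rω sinθ − a·ω_rod·sinφ = -14.041 m/s;  V_Py = rω cosθ + a·ω_rod·cosφ = +2.2163 m/s.
|V_P| = √(V_Px² + V_Py²) = 14.215 m/s.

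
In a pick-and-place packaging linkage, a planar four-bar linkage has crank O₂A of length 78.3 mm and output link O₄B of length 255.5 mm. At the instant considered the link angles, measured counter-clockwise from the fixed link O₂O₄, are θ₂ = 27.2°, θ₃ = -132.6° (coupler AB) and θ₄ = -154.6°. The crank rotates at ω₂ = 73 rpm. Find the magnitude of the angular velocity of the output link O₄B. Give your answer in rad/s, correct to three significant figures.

ω₂ = 7.645 rad/s (from 73 rpm).
Differentiating the loop-closure r₂e^{iθ₂}+r₃e^{iθ₃}=r₁+r₄e^{iθ₄} gives r₂ω₂e^{iθ₂}+r₃ω₃e^{iθ₃}=r₄ω₄e^{iθ₄}.
Eliminating the other unknown: ω₄ = r₂ω₂ sin(θ₂−θ₃) / [r₄ sin(θ₄−θ₃)].
Numerator sine = +0.34530; denominator sine = -0.37461.
Result = 0.0783·7.645·(+0.34530) / (0.2555·(-0.37461)) = -2.1594 rad/s; magnitude 2.1594 rad/s.

2.16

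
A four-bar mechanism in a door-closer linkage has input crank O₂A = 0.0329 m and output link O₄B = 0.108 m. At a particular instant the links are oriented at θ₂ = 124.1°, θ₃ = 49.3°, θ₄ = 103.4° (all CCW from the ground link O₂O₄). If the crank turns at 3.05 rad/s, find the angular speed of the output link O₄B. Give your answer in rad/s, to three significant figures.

1.11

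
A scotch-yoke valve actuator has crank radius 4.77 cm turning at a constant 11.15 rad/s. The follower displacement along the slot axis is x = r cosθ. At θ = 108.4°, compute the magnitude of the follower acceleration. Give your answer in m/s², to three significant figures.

1.87

ω = 11.15 rad/s
x = r cosθ ⇒ ẍ = −rω² cosθ (ω constant).
|a| = rω²|cosθ| = 0.0477·(11.15)²·|cos 108.4°| = 1.8719 m/s².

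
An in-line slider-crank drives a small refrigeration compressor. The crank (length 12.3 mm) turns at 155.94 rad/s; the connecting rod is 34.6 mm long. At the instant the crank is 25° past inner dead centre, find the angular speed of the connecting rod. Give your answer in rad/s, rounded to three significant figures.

ω = 155.9 rad/s
The rod makes angle φ with the slider axis where L sinφ = r sinθ; differentiating, L cosφ·φ̇ = r ω cosθ.
L cosφ = √(L² − r² sin²θ) = 0.034207 m.
|ω_rod| = r ω |cosθ| / √(L² − r² sin²θ) = 0.0123·155.9·0.90631/0.034207 = 50.818 rad/s.

50.8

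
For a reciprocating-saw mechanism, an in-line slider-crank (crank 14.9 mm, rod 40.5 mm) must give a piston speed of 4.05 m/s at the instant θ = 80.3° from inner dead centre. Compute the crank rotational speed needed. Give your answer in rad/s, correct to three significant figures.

259

For an in-line slider-crank, |v_piston| = rω|sinθ|·[1 + r cosθ/√(L² − r² sin²θ)].
With r = 0.0149 m, L = 0.0405 m, θ = 80.3°: the bracketed kinematic factor |dx/dθ| = 0.015664 m.
ω = v/|dx/dθ| = 4.05/0.015664 = 258.56 rad/s.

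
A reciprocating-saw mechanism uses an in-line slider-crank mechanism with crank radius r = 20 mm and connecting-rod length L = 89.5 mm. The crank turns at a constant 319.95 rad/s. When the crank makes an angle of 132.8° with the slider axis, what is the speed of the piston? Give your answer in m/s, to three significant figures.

3.97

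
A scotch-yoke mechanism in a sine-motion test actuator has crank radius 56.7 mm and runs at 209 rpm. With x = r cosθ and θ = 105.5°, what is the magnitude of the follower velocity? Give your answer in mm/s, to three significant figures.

1200

ω = 21.89 rad/s (from 209 rpm).
x = r cosθ ⇒ ẋ = −rω sinθ.
|v| = rω|sinθ| = 0.0567·21.89·|sin 105.5°| = 1.1958 m/s = 1195.8 mm/s.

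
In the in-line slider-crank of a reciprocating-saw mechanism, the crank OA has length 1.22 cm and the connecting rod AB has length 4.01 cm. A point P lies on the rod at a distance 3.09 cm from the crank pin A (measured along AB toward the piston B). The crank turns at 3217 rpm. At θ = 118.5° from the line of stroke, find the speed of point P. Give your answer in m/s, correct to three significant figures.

3.22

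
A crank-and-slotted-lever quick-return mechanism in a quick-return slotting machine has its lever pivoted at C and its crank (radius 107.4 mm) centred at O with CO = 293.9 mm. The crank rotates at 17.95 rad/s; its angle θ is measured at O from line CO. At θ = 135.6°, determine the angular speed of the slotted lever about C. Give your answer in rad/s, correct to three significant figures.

3.74

ω = 17.95 rad/s
Crank pin A relative to C: A = (d + r cosθ, r sinθ); lever angle φ = atan2(r sinθ, d + r cosθ).
Differentiating tanφ: φ̇ = rω(d cosθ + r)/(d² + r² + 2dr cosθ).
d² + r² + 2dr cosθ = |CA|² = 0.0528075 m²;  d cosθ + r = -0.10258 m.
|ω_lever| = |0.1074·17.95·-0.10258| / 0.0528075 = 3.745 rad/s.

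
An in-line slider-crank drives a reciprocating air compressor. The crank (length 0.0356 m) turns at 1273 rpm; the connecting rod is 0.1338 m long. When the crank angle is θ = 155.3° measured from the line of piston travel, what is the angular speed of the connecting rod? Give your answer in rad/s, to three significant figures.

ω = 133.3 rad/s (converted from 1273 rpm).
The rod makes angle φ with the slider axis where L sinφ = r sinθ; differentiating, L cosφ·φ̇ = r ω cosθ.
L cosφ = √(L² − r² sin²θ) = 0.13297 m.
|ω_rod| = r ω |cosθ| / √(L² − r² sin²θ) = 0.0356·133.3·0.90851/0.13297 = 32.425 rad/s.

32.4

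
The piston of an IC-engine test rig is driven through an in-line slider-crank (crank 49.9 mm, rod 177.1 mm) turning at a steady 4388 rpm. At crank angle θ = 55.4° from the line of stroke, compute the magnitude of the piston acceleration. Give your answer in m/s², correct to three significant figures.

ω = 2π·4388/60 = 459.5 rad/s
x(θ) = r cosθ + √(L² − r² sin²θ); with ω constant, a = ω²·d²x/dθ².
d²x/dθ² = −r cosθ − r²(cos2θ)/√u − r⁴ sin²2θ/(4u^{3/2}),  u = L² − r² sin²θ = 0.0296773 m².
Substituting r = 0.0499 m, L = 0.1771 m, θ = 55.4°: d²x/dθ² = -0.023468 m.
a = ω²·d²x/dθ² = (459.5)²·(-0.023468) = -4955.2 m/s²;  |a| = 4955.2 m/s².

4960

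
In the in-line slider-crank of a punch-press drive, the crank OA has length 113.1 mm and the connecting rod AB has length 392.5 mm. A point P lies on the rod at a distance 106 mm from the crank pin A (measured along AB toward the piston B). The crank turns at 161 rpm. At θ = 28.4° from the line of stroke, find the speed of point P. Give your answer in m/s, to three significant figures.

ω = 16.86 rad/s.  Crank-pin speed |V_A| = rω = 1.9069 m/s, perpendicular to OA.
Rod angle: sinφ = −(r/L) sinθ ⇒ φ = -7.877°; ω_rod = −rω cosθ/√(L²−r²sin²θ) = -4.3142 rad/s.
V_P = V_A + ω_rod × AP, with AP = 0.106 m along the rod.
Components: V_Px = −rω sinθ − a·ω_rod·sinφ = -0.96962 m/s;  V_Py = rω cosθ + a·ω_rod·cosφ = +1.2244 m/s.
|V_P| = √(V_Px² + V_Py²) = 1.5618 m/s.

1.56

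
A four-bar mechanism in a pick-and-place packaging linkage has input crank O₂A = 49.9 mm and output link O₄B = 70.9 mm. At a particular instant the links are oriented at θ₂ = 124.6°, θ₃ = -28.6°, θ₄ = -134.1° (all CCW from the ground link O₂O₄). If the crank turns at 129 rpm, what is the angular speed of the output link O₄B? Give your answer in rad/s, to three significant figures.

4.45

ω₂ = 13.51 rad/s (from 129 rpm).
Differentiating the loop-closure r₂e^{iθ₂}+r₃e^{iθ₃}=r₁+r₄e^{iθ₄} gives r₂ω₂e^{iθ₂}+r₃ω₃e^{iθ₃}=r₄ω₄e^{iθ₄}.
Eliminating the other unknown: ω₄ = r₂ω₂ sin(θ₂−θ₃) / [r₄ sin(θ₄−θ₃)].
Numerator sine = +0.45088; denominator sine = -0.96363.
Result = 0.0499·13.51·(+0.45088) / (0.0709·(-0.96363)) = -4.4486 rad/s; magnitude 4.4486 rad/s.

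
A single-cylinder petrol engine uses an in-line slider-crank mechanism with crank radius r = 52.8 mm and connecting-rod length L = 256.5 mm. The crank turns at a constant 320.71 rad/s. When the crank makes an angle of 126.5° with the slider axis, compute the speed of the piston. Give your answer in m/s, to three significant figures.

ω = 320.7 rad/s
For an in-line slider-crank, x = r cosθ + √(L² − r² sin²θ), so v = −rω sinθ·[1 + r cosθ/√(L² − r² sin²θ)].
With r = 0.0528 m, L = 0.2565 m, θ = 126.5°: √(L² − r² sin²θ) = 0.25296 m.
v = −0.0528·320.7·0.80386·[1 + 0.0528·-0.59482/0.25296] = -11.922 m/s.
|v| = 11.922 m/s.

11.9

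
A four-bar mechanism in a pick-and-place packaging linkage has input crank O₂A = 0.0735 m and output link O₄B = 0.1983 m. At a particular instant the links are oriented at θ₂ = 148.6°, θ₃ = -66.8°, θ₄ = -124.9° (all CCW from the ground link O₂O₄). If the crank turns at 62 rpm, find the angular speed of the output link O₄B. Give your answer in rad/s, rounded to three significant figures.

ω₂ = 6.493 rad/s (from 62 rpm).
Differentiating the loop-closure r₂e^{iθ₂}+r₃e^{iθ₃}=r₁+r₄e^{iθ₄} gives r₂ω₂e^{iθ₂}+r₃ω₃e^{iθ₃}=r₄ω₄e^{iθ₄}.
Eliminating the other unknown: ω₄ = r₂ω₂ sin(θ₂−θ₃) / [r₄ sin(θ₄−θ₃)].
Numerator sine = -0.57928; denominator sine = -0.84897.
Result = 0.0735·6.493·(-0.57928) / (0.1983·(-0.84897)) = +1.642 rad/s; magnitude 1.642 rad/s.

1.64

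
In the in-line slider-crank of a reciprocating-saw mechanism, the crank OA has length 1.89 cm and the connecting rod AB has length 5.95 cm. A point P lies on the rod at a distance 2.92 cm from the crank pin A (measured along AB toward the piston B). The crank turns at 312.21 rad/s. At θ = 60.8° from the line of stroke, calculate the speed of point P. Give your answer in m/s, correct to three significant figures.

5.75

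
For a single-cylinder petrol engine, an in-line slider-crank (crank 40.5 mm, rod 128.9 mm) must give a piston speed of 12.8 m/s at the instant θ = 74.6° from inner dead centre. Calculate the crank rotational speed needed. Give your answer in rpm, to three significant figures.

2880

For an in-line slider-crank, |v_piston| = rω|sinθ|·[1 + r cosθ/√(L² − r² sin²θ)].
With r = 0.0405 m, L = 0.1289 m, θ = 74.6°: the bracketed kinematic factor |dx/dθ| = 0.042464 m.
ω = v/|dx/dθ| = 12.8/0.042464 = 301.43 rad/s.
N = 60ω/(2π) = 2878.4 rpm.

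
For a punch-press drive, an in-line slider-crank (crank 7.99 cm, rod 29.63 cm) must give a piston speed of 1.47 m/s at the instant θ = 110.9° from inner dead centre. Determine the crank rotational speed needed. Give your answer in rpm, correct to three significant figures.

209

For an in-line slider-crank, |v_piston| = rω|sinθ|·[1 + r cosθ/√(L² − r² sin²θ)].
With r = 0.0799 m, L = 0.2963 m, θ = 110.9°: the bracketed kinematic factor |dx/dθ| = 0.067223 m.
ω = v/|dx/dθ| = 1.47/0.067223 = 21.867 rad/s.
N = 60ω/(2π) = 208.82 rpm.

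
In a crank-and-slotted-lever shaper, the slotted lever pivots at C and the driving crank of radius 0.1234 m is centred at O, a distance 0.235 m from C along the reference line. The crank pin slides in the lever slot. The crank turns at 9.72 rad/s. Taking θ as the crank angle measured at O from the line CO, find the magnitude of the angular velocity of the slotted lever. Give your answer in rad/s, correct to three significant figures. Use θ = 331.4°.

3.26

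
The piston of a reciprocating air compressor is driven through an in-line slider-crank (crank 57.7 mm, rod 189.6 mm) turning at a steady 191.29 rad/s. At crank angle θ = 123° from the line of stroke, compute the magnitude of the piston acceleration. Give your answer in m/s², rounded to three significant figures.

ω = 191.3 rad/s
x(θ) = r cosθ + √(L² − r² sin²θ); with ω constant, a = ω²·d²x/dθ².
d²x/dθ² = −r cosθ − r²(cos2θ)/√u − r⁴ sin²2θ/(4u^{3/2}),  u = L² − r² sin²θ = 0.0336064 m².
Substituting r = 0.0577 m, L = 0.1896 m, θ = 123°: d²x/dθ² = +0.038437 m.
a = ω²·d²x/dθ² = (191.3)²·(+0.038437) = +1406.5 m/s²;  |a| = 1406.5 m/s².

1410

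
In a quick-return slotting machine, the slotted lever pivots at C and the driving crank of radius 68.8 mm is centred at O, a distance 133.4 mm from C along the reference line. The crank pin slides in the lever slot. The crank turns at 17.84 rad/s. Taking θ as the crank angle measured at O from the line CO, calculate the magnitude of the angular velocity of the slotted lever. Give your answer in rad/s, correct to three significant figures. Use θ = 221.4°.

4.38

ω = 17.84 rad/s
Crank pin A relative to C: A = (d + r cosθ, r sinθ); lever angle φ = atan2(r sinθ, d + r cosθ).
Differentiating tanφ: φ̇ = rω(d cosθ + r)/(d² + r² + 2dr cosθ).
d² + r² + 2dr cosθ = |CA|² = 0.00876008 m²;  d cosθ + r = -0.031265 m.
|ω_lever| = |0.0688·17.84·-0.031265| / 0.00876008 = 4.3806 rad/s.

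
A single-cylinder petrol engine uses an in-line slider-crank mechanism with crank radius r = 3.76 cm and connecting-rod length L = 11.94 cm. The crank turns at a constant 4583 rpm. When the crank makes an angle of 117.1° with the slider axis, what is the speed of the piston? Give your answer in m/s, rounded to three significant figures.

13.7

ω = 2π·4583/60 = 479.9 rad/s
For an in-line slider-crank, x = r cosθ + √(L² − r² sin²θ), so v = −rω sinθ·[1 + r cosθ/√(L² − r² sin²θ)].
With r = 0.0376 m, L = 0.1194 m, θ = 117.1°: √(L² − r² sin²θ) = 0.11461 m.
v = −0.0376·479.9·0.89021·[1 + 0.0376·-0.45554/0.11461] = -13.663 m/s.
|v| = 13.663 m/s.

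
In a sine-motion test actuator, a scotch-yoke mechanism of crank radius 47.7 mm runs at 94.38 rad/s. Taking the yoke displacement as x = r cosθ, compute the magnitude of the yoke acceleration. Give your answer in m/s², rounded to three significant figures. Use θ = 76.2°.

101

ω = 94.38 rad/s
x = r cosθ ⇒ ẍ = −rω² cosθ (ω constant).
|a| = rω²|cosθ| = 0.0477·(94.38)²·|cos 76.2°| = 101.35 m/s².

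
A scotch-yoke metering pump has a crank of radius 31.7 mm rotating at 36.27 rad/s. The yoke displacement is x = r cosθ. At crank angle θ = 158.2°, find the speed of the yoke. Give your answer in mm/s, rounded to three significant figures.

427

ω = 36.27 rad/s
x = r cosθ ⇒ ẋ = −rω sinθ.
|v| = rω|sinθ| = 0.0317·36.27·|sin 158.2°| = 0.42698 m/s = 426.98 mm/s.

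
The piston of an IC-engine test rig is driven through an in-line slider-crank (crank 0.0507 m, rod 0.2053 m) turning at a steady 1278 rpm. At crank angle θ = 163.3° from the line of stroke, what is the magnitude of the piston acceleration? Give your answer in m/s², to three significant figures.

681

ω = 2π·1278/60 = 133.8 rad/s
x(θ) = r cosθ + √(L² − r² sin²θ); with ω constant, a = ω²·d²x/dθ².
d²x/dθ² = −r cosθ − r²(cos2θ)/√u − r⁴ sin²2θ/(4u^{3/2}),  u = L² − r² sin²θ = 0.0419358 m².
Substituting r = 0.0507 m, L = 0.2053 m, θ = 163.3°: d²x/dθ² = +0.038024 m.
a = ω²·d²x/dθ² = (133.8)²·(+0.038024) = +681.05 m/s²;  |a| = 681.05 m/s².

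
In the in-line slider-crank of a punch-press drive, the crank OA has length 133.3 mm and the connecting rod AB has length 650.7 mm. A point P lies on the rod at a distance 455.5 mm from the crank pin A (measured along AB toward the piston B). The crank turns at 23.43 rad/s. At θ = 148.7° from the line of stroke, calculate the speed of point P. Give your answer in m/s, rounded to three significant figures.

ω = 23.43 rad/s.  Crank-pin speed |V_A| = rω = 3.1232 m/s, perpendicular to OA.
Rod angle: sinφ = −(r/L) sinθ ⇒ φ = -6.109°; ω_rod = −rω cosθ/√(L²−r²sin²θ) = +4.1246 rad/s.
V_P = V_A + ω_rod × AP, with AP = 0.4555 m along the rod.
Components: V_Px = −rω sinθ − a·ω_rod·sinφ = -1.4226 m/s;  V_Py = rω cosθ + a·ω_rod·cosφ = -0.80056 m/s.
|V_P| = √(V_Px² + V_Py²) = 1.6324 m/s.

1.63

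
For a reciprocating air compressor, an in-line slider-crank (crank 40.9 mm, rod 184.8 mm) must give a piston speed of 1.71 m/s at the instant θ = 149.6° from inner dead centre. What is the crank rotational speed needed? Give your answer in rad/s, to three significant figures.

For an in-line slider-crank, |v_piston| = rω|sinθ|·[1 + r cosθ/√(L² − r² sin²θ)].
With r = 0.0409 m, L = 0.1848 m, θ = 149.6°: the bracketed kinematic factor |dx/dθ| = 0.016721 m.
ω = v/|dx/dθ| = 1.71/0.016721 = 102.27 rad/s.

102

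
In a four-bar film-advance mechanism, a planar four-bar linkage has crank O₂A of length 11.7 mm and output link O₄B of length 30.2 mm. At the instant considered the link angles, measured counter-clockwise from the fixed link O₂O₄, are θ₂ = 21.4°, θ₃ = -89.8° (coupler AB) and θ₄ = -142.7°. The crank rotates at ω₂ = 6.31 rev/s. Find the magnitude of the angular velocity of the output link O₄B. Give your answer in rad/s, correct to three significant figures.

ω₂ = 39.65 rad/s (from 6.31 rev/s).
Differentiating the loop-closure r₂e^{iθ₂}+r₃e^{iθ₃}=r₁+r₄e^{iθ₄} gives r₂ω₂e^{iθ₂}+r₃ω₃e^{iθ₃}=r₄ω₄e^{iθ₄}.
Eliminating the other unknown: ω₄ = r₂ω₂ sin(θ₂−θ₃) / [r₄ sin(θ₄−θ₃)].
Numerator sine = +0.93232; denominator sine = -0.79758.
Result = 0.0117·39.65·(+0.93232) / (0.0302·(-0.79758)) = -17.955 rad/s; magnitude 17.955 rad/s.

18.0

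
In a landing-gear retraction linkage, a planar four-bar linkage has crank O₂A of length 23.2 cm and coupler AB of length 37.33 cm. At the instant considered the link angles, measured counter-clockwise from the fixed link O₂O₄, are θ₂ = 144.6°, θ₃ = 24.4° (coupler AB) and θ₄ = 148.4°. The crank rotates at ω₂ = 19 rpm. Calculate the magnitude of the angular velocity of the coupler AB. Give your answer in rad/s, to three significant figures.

0.0989

ω₂ = 1.99 rad/s (from 19 rpm).
Differentiating the loop-closure r₂e^{iθ₂}+r₃e^{iθ₃}=r₁+r₄e^{iθ₄} gives r₂ω₂e^{iθ₂}+r₃ω₃e^{iθ₃}=r₄ω₄e^{iθ₄}.
Eliminating the other unknown: ω₃ = r₂ω₂ sin(θ₄−θ₂) / [r₃ sin(θ₃−θ₄)].
Numerator sine = +0.06627; denominator sine = -0.82904.
Result = 0.232·1.99·(+0.06627) / (0.3733·(-0.82904)) = -0.098851 rad/s; magnitude 0.098851 rad/s.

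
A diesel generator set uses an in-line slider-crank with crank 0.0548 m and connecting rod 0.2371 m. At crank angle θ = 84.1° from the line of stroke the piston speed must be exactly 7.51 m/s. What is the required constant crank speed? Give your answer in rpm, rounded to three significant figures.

For an in-line slider-crank, |v_piston| = rω|sinθ|·[1 + r cosθ/√(L² − r² sin²θ)].
With r = 0.0548 m, L = 0.2371 m, θ = 84.1°: the bracketed kinematic factor |dx/dθ| = 0.05584 m.
ω = v/|dx/dθ| = 7.51/0.05584 = 134.49 rad/s.
N = 60ω/(2π) = 1284.3 rpm.

1280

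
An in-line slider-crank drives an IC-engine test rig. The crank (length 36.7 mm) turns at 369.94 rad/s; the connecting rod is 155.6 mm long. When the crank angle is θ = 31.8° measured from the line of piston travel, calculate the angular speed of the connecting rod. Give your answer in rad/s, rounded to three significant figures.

ω = 369.9 rad/s
The rod makes angle φ with the slider axis where L sinφ = r sinθ; differentiating, L cosφ·φ̇ = r ω cosθ.
L cosφ = √(L² − r² sin²θ) = 0.15439 m.
|ω_rod| = r ω |cosθ| / √(L² − r² sin²θ) = 0.0367·369.9·0.84989/0.15439 = 74.736 rad/s.

74.7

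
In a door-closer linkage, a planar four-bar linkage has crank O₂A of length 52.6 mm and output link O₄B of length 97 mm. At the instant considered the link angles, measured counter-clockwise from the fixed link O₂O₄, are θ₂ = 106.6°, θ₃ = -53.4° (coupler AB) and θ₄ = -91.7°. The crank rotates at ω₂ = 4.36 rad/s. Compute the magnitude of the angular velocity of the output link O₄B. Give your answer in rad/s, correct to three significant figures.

ω₂ = 4.36 rad/s
Differentiating the loop-closure r₂e^{iθ₂}+r₃e^{iθ₃}=r₁+r₄e^{iθ₄} gives r₂ω₂e^{iθ₂}+r₃ω₃e^{iθ₃}=r₄ω₄e^{iθ₄}.
Eliminating the other unknown: ω₄ = r₂ω₂ sin(θ₂−θ₃) / [r₄ sin(θ₄−θ₃)].
Numerator sine = +0.34202; denominator sine = -0.61978.
Result = 0.0526·4.36·(+0.34202) / (0.097·(-0.61978)) = -1.3047 rad/s; magnitude 1.3047 rad/s.

1.30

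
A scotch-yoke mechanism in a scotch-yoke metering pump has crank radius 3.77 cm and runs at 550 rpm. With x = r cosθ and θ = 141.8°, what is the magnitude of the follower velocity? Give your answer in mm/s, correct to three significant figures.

1340

ω = 57.6 rad/s (from 550 rpm).
x = r cosθ ⇒ ẋ = −rω sinθ.
|v| = rω|sinθ| = 0.0377·57.6·|sin 141.8°| = 1.3428 m/s = 1342.8 mm/s.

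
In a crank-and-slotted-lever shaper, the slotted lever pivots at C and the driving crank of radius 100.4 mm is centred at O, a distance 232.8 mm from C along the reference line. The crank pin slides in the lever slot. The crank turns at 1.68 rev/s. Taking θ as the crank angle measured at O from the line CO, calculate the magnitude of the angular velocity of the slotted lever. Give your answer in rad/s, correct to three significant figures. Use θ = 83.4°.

1.93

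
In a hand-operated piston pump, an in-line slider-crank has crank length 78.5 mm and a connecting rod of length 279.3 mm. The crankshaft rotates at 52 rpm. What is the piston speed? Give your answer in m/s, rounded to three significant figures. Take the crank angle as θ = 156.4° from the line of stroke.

ω = 2π·52/60 = 5.445 rad/s
For an in-line slider-crank, x = r cosθ + √(L² − r² sin²θ), so v = −rω sinθ·[1 + r cosθ/√(L² − r² sin²θ)].
With r = 0.0785 m, L = 0.2793 m, θ = 156.4°: √(L² − r² sin²θ) = 0.27753 m.
v = −0.0785·5.445·0.40035·[1 + 0.0785·-0.91636/0.27753] = -0.12678 m/s.
|v| = 0.12678 m/s.

0.127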